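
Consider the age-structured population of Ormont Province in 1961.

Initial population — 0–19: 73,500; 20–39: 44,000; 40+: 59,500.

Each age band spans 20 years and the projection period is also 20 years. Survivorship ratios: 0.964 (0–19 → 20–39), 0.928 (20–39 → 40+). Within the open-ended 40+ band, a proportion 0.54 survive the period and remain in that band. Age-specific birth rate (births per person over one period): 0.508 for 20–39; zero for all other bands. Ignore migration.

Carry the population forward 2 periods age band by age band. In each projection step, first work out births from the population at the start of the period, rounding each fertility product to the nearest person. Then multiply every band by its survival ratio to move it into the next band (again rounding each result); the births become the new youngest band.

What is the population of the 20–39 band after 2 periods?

Period 1.
Births: 44000 × 0.508 = 22352
20–39: 73500 × 0.964 = 70854
40+: 44000 × 0.928 + 59500 × 0.54 = 40832 + 32130 = 72962
Population now: 0–19=22352, 20–39=70854, 40+=72962
Period 2.
Births: 70854 × 0.508 = 35994
20–39: 22352 × 0.964 = 21547
40+: 70854 × 0.928 + 72962 × 0.54 = 65753 + 39399 = 105152
Population now: 0–19=35994, 20–39=21547, 40+=105152

21547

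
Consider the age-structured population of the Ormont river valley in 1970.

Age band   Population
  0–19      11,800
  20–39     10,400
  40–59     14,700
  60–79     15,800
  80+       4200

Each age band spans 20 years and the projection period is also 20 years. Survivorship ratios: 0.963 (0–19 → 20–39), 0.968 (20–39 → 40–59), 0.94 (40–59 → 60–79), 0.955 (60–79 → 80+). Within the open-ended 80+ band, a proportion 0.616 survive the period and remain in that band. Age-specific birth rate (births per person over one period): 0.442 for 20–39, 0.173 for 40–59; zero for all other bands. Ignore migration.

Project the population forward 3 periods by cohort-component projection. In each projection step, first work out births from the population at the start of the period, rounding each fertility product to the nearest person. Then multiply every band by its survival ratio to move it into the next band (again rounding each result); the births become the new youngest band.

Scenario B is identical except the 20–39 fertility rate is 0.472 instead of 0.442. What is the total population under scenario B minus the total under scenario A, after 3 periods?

966

[period 1]
Births: 10400 × 0.442 = 4597, 14700 × 0.173 = 2543 — total 7140
20–39: 11800 × 0.963 = 11363
40–59: 10400 × 0.968 = 10067
60–79: 14700 × 0.94 = 13818
80+: 15800 × 0.955 + 4200 × 0.616 = 15089 + 2587 = 17676
→ [7140, 11363, 10067, 13818, 17676]
[period 2]
Births: 11363 × 0.442 = 5022, 10067 × 0.173 = 1742 — total 6764
20–39: 7140 × 0.963 = 6876
40–59: 11363 × 0.968 = 10999
60–79: 10067 × 0.94 = 9463
80+: 13818 × 0.955 + 17676 × 0.616 = 13196 + 10888 = 24084
→ [6764, 6876, 10999, 9463, 24084]
[period 3]
Births: 6876 × 0.442 = 3039, 10999 × 0.173 = 1903 — total 4942
20–39: 6764 × 0.963 = 6514
40–59: 6876 × 0.968 = 6656
60–79: 10999 × 0.94 = 10339
80+: 9463 × 0.955 + 24084 × 0.616 = 9037 + 14836 = 23873
→ [4942, 6514, 6656, 10339, 23873]
Scenario A total after 3 periods: 52324
Scenario B projection —
[period 1]
Births: 10400 × 0.472 = 4909, 14700 × 0.173 = 2543 — total 7452
20–39: 11800 × 0.963 = 11363
40–59: 10400 × 0.968 = 10067
60–79: 14700 × 0.94 = 13818
80+: 15800 × 0.955 + 4200 × 0.616 = 15089 + 2587 = 17676
→ [7452, 11363, 10067, 13818, 17676]
[period 2]
Births: 11363 × 0.472 = 5363, 10067 × 0.173 = 1742 — total 7105
20–39: 7452 × 0.963 = 7176
40–59: 11363 × 0.968 = 10999
60–79: 10067 × 0.94 = 9463
80+: 13818 × 0.955 + 17676 × 0.616 = 13196 + 10888 = 24084
→ [7105, 7176, 10999, 9463, 24084]
[period 3]
Births: 7176 × 0.472 = 3387, 10999 × 0.173 = 1903 — total 5290
20–39: 7105 × 0.963 = 6842
40–59: 7176 × 0.968 = 6946
60–79: 10999 × 0.94 = 10339
80+: 9463 × 0.955 + 24084 × 0.616 = 9037 + 14836 = 23873
→ [5290, 6842, 6946, 10339, 23873]
Scenario B total after 3 periods: 53290
Difference B − A = 53290 − 52324 = 966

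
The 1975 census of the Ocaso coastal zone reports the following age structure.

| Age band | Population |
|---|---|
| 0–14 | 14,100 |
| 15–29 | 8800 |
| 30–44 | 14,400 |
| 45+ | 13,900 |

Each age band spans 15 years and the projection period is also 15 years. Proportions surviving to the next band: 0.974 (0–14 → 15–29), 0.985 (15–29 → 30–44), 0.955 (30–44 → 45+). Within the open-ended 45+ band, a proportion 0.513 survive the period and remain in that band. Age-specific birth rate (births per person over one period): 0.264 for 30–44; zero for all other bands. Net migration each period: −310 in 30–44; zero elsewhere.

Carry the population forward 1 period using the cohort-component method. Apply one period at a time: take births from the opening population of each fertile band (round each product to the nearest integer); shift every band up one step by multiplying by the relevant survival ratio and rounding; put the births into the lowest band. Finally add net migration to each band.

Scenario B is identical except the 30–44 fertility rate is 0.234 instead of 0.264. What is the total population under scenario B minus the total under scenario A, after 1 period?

-432

(Groups numbered youngest = 1 to oldest = 4.)
[period 1]
Births: 14400 × 0.264 = 3802
Group 2: 14100 × 0.974 = 13733
Group 3: 8800 × 0.985 = 8668
Group 4: 14400 × 0.955 + 13900 × 0.513 = 13752 + 7131 = 20883
Net migration: Group 3 − 310 → 8358
Giving 3802 / 13733 / 8358 / 20883.
Scenario A total after 1 period: 46776
Scenario B projection —
[period 1]
Births: 14400 × 0.234 = 3370
Group 2: 14100 × 0.974 = 13733
Group 3: 8800 × 0.985 = 8668
Group 4: 14400 × 0.955 + 13900 × 0.513 = 13752 + 7131 = 20883
Net migration: Group 3 − 310 → 8358
Giving 3370 / 13733 / 8358 / 20883.
Scenario B total after 1 period: 46344
Difference B − A = 46344 − 46776 = -432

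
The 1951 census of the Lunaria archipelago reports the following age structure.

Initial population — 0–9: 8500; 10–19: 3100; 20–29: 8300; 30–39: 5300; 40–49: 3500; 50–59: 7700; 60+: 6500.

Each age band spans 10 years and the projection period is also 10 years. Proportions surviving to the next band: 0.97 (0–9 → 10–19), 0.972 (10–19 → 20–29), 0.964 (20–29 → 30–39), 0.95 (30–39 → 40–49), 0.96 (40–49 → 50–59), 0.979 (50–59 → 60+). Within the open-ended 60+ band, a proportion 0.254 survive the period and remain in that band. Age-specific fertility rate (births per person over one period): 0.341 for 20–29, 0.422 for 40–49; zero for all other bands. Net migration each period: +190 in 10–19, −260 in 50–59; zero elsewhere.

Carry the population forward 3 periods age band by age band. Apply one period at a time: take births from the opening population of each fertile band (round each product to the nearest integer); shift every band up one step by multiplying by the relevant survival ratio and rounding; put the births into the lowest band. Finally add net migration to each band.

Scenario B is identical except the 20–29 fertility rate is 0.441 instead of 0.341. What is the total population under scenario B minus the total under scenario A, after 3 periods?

After projecting period 1:
Births: 8300 × 0.341 = 2830 ; 3500 × 0.422 = 1477 → 4307
10–19: 8500 × 0.97 = 8245
20–29: 3100 × 0.972 = 3013
30–39: 8300 × 0.964 = 8001
40–49: 5300 × 0.95 = 5035
50–59: 3500 × 0.96 = 3360
60+: 7700 × 0.979 + 6500 × 0.254 = 7538 + 1651 = 9189
Net migration: 10–19 + 190 → 8435; 50–59 − 260 → 3100
→ [4307, 8435, 3013, 8001, 5035, 3100, 9189]
After projecting period 2:
Births: 3013 × 0.341 = 1027 ; 5035 × 0.422 = 2125 → 3152
10–19: 4307 × 0.97 = 4178
20–29: 8435 × 0.972 = 8199
30–39: 3013 × 0.964 = 2905
40–49: 8001 × 0.95 = 7601
50–59: 5035 × 0.96 = 4834
60+: 3100 × 0.979 + 9189 × 0.254 = 3035 + 2334 = 5369
Net migration: 10–19 + 190 → 4368; 50–59 − 260 → 4574
→ [3152, 4368, 8199, 2905, 7601, 4574, 5369]
After projecting period 3:
Births: 8199 × 0.341 = 2796 ; 7601 × 0.422 = 3208 → 6004
10–19: 3152 × 0.97 = 3057
20–29: 4368 × 0.972 = 4246
30–39: 8199 × 0.964 = 7904
40–49: 2905 × 0.95 = 2760
50–59: 7601 × 0.96 = 7297
60+: 4574 × 0.979 + 5369 × 0.254 = 4478 + 1364 = 5842
Net migration: 10–19 + 190 → 3247; 50–59 − 260 → 7037
→ [6004, 3247, 4246, 7904, 2760, 7037, 5842]
Scenario A total after 3 periods: 37040
Scenario B projection —
After projecting period 1:
Births: 8300 × 0.441 = 3660 ; 3500 × 0.422 = 1477 → 5137
10–19: 8500 × 0.97 = 8245
20–29: 3100 × 0.972 = 3013
30–39: 8300 × 0.964 = 8001
40–49: 5300 × 0.95 = 5035
50–59: 3500 × 0.96 = 3360
60+: 7700 × 0.979 + 6500 × 0.254 = 7538 + 1651 = 9189
Net migration: 10–19 + 190 → 8435; 50–59 − 260 → 3100
→ [5137, 8435, 3013, 8001, 5035, 3100, 9189]
After projecting period 2:
Births: 3013 × 0.441 = 1329 ; 5035 × 0.422 = 2125 → 3454
10–19: 5137 × 0.97 = 4983
20–29: 8435 × 0.972 = 8199
30–39: 3013 × 0.964 = 2905
40–49: 8001 × 0.95 = 7601
50–59: 5035 × 0.96 = 4834
60+: 3100 × 0.979 + 9189 × 0.254 = 3035 + 2334 = 5369
Net migration: 10–19 + 190 → 5173; 50–59 − 260 → 4574
→ [3454, 5173, 8199, 2905, 7601, 4574, 5369]
After projecting period 3:
Births: 8199 × 0.441 = 3616 ; 7601 × 0.422 = 3208 → 6824
10–19: 3454 × 0.97 = 3350
20–29: 5173 × 0.972 = 5028
30–39: 8199 × 0.964 = 7904
40–49: 2905 × 0.95 = 2760
50–59: 7601 × 0.96 = 7297
60+: 4574 × 0.979 + 5369 × 0.254 = 4478 + 1364 = 5842
Net migration: 10–19 + 190 → 3540; 50–59 − 260 → 7037
→ [6824, 3540, 5028, 7904, 2760, 7037, 5842]
Scenario B total after 3 periods: 38935
Difference B − A = 38935 − 37040 = 1895

1895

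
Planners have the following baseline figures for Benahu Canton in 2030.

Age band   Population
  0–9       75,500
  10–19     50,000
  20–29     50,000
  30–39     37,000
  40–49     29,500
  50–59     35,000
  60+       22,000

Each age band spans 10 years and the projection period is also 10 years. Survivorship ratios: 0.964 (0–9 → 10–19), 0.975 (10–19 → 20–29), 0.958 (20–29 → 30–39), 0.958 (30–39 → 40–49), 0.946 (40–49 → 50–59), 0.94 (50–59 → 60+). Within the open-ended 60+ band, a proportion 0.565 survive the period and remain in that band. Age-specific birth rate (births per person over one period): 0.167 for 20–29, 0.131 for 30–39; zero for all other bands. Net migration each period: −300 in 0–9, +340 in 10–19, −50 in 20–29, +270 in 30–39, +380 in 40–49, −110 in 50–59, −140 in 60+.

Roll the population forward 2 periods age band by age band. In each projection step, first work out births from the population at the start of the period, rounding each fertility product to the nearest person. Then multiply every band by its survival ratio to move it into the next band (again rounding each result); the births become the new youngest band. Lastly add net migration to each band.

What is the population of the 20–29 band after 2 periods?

Period 1:
Births: 50000 × 0.167 = 8350  |  37000 × 0.131 = 4847 → total 13197
10–19: 75500 × 0.964 = 72782
20–29: 50000 × 0.975 = 48750
30–39: 50000 × 0.958 = 47900
40–49: 37000 × 0.958 = 35446
50–59: 29500 × 0.946 = 27907
60+: 35000 × 0.94 + 22000 × 0.565 = 32900 + 12430 = 45330
Net migration: 0–9 − 300 → 12897; 10–19 + 340 → 73122; 20–29 − 50 → 48700; 30–39 + 270 → 48170; 40–49 + 380 → 35826; 50–59 − 110 → 27797; 60+ − 140 → 45190
Giving 12897 / 73122 / 48700 / 48170 / 35826 / 27797 / 45190.
Period 2:
Births: 48700 × 0.167 = 8133  |  48170 × 0.131 = 6310 → total 14443
10–19: 12897 × 0.964 = 12433
20–29: 73122 × 0.975 = 71294
30–39: 48700 × 0.958 = 46655
40–49: 48170 × 0.958 = 46147
50–59: 35826 × 0.946 = 33891
60+: 27797 × 0.94 + 45190 × 0.565 = 26129 + 25532 = 51661
Net migration: 0–9 − 300 → 14143; 10–19 + 340 → 12773; 20–29 − 50 → 71244; 30–39 + 270 → 46925; 40–49 + 380 → 46527; 50–59 − 110 → 33781; 60+ − 140 → 51521
Giving 14143 / 12773 / 71244 / 46925 / 46527 / 33781 / 51521.

71244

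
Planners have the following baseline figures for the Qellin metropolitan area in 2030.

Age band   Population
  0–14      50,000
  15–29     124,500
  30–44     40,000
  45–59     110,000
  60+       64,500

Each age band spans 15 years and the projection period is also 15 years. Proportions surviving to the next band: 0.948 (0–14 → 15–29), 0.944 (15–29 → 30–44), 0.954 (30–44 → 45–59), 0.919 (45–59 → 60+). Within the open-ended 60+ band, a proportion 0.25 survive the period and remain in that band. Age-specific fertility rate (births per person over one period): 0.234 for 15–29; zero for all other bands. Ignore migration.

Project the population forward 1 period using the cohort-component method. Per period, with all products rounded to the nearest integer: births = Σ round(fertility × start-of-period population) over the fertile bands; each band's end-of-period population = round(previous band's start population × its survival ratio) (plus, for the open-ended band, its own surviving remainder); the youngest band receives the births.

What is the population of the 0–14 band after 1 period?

Numbering the bands 1..5 from youngest to oldest:
After projecting period 1:
Births: 124500 × 0.234 = 29133
Band 2: 50000 × 0.948 = 47400
Band 3: 124500 × 0.944 = 117528
Band 4: 40000 × 0.954 = 38160
Band 5: 110000 × 0.919 + 64500 × 0.25 = 101090 + 16125 = 117215
End of period: [29133, 47400, 117528, 38160, 117215]

29133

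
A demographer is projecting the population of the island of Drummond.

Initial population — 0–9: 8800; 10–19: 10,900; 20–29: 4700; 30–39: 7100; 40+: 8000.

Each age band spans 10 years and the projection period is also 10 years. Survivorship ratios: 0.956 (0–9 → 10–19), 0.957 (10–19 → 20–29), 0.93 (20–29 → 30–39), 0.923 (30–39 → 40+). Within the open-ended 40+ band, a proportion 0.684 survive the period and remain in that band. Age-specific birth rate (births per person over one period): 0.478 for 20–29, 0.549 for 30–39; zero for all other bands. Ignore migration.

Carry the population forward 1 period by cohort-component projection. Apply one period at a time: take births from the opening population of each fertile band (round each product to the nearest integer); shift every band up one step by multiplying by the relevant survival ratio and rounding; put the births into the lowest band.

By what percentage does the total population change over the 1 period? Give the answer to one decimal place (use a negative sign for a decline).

4.8

After projecting period 1:
Births: 4700 × 0.478 = 2247, 7100 × 0.549 = 3898 → total 6145
10–19: 8800 × 0.956 = 8413
20–29: 10900 × 0.957 = 10431
30–39: 4700 × 0.93 = 4371
40+: 7100 × 0.923 + 8000 × 0.684 = 6553 + 5472 = 12025
→ [6145, 8413, 10431, 4371, 12025]
Total: 39500 → 41385; change = 1885; percentage change = 4.8%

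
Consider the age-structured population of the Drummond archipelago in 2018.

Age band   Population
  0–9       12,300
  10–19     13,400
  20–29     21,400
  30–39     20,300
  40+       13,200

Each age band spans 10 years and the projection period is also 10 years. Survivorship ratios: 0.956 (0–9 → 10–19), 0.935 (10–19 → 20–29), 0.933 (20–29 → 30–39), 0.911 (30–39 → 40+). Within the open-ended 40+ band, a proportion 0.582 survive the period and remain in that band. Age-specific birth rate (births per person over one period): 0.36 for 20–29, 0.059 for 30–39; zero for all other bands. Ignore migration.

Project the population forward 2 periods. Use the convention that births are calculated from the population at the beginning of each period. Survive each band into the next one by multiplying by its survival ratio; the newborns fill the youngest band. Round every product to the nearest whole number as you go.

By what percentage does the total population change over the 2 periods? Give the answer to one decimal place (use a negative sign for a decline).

-12.8

After projecting period 1:
Births: 21400 × 0.36 = 7704, 20300 × 0.059 = 1198 → 8902
10–19: 12300 × 0.956 = 11759
20–29: 13400 × 0.935 = 12529
30–39: 21400 × 0.933 = 19966
40+: 20300 × 0.911 + 13200 × 0.582 = 18493 + 7682 = 26175
Giving 8902 / 11759 / 12529 / 19966 / 26175.
After projecting period 2:
Births: 12529 × 0.36 = 4510, 19966 × 0.059 = 1178 → 5688
10–19: 8902 × 0.956 = 8510
20–29: 11759 × 0.935 = 10995
30–39: 12529 × 0.933 = 11690
40+: 19966 × 0.911 + 26175 × 0.582 = 18189 + 15234 = 33423
Giving 5688 / 8510 / 10995 / 11690 / 33423.
Total: 80600 → 70306; change = -10294; percentage change = -12.8%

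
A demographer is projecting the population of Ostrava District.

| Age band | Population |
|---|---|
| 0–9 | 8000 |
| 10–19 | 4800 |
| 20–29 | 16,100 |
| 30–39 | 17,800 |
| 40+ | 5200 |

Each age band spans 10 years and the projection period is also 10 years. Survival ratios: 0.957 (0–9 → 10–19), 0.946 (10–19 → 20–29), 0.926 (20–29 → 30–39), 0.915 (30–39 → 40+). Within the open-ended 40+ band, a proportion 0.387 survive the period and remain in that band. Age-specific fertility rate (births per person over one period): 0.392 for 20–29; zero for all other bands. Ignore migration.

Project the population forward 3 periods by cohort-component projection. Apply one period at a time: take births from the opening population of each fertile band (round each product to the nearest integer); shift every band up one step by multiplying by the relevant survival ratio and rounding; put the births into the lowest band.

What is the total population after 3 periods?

Let group 1 be 0–9 through group 5 = 40+.
[period 1]
Births: 16100 × 0.392 = 6311
Group 2: 8000 × 0.957 = 7656
Group 3: 4800 × 0.946 = 4541
Group 4: 16100 × 0.926 = 14909
Group 5: 17800 × 0.915 + 5200 × 0.387 = 16287 + 2012 = 18299
Population now: 0–9=6311, 10–19=7656, 20–29=4541, 30–39=14909, 40+=18299
[period 2]
Births: 4541 × 0.392 = 1780
Group 2: 6311 × 0.957 = 6040
Group 3: 7656 × 0.946 = 7243
Group 4: 4541 × 0.926 = 4205
Group 5: 14909 × 0.915 + 18299 × 0.387 = 13642 + 7082 = 20724
Population now: 0–9=1780, 10–19=6040, 20–29=7243, 30–39=4205, 40+=20724
[period 3]
Births: 7243 × 0.392 = 2839
Group 2: 1780 × 0.957 = 1703
Group 3: 6040 × 0.946 = 5714
Group 4: 7243 × 0.926 = 6707
Group 5: 4205 × 0.915 + 20724 × 0.387 = 3848 + 8020 = 11868
Population now: 0–9=2839, 10–19=1703, 20–29=5714, 30–39=6707, 40+=11868
Total after period 3: 2839 + 1703 + 5714 + 6707 + 11868 = 28831

28831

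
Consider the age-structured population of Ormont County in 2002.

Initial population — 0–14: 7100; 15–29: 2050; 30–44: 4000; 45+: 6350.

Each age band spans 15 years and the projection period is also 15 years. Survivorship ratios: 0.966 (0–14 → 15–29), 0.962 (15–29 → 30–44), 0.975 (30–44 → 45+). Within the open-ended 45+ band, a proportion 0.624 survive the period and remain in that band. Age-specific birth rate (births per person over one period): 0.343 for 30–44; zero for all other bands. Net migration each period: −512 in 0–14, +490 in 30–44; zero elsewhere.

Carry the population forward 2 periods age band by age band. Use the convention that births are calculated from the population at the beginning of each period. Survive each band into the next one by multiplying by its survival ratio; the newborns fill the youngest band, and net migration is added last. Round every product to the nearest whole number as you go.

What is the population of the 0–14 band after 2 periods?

332

[period 1]
Births: 4000 * 0.343 = 1372
15–29: 7100 * 0.966 = 6859
30–44: 2050 * 0.962 = 1972
45+: 4000 * 0.975 + 6350 * 0.624 = 3900 + 3962 = 7862
Net migration: 0–14 − 512 → 860; 30–44 + 490 → 2462
→ [860, 6859, 2462, 7862]
[period 2]
Births: 2462 * 0.343 = 844
15–29: 860 * 0.966 = 831
30–44: 6859 * 0.962 = 6598
45+: 2462 * 0.975 + 7862 * 0.624 = 2400 + 4906 = 7306
Net migration: 0–14 − 512 → 332; 30–44 + 490 → 7088
→ [332, 831, 7088, 7306]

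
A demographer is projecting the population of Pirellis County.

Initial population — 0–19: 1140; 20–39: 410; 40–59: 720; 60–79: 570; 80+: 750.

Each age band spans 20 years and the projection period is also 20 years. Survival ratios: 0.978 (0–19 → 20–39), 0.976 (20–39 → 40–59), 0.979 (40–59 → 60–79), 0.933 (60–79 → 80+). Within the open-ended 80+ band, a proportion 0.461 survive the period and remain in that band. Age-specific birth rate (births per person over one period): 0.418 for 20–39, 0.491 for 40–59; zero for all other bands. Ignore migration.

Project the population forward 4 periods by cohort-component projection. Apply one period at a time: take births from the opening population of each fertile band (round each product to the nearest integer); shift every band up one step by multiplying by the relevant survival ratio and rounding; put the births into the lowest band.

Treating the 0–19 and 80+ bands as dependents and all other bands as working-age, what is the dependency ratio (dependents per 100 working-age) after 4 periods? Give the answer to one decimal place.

— Period 1 —
Births: 410 × 0.418 = 171, 720 × 0.491 = 354 ⇒ total 525
20–39: 1140 × 0.978 = 1115
40–59: 410 × 0.976 = 400
60–79: 720 × 0.979 = 705
80+: 570 × 0.933 + 750 × 0.461 = 532 + 346 = 878
End of period: [525, 1115, 400, 705, 878]
— Period 2 —
Births: 1115 × 0.418 = 466, 400 × 0.491 = 196 ⇒ total 662
20–39: 525 × 0.978 = 513
40–59: 1115 × 0.976 = 1088
60–79: 400 × 0.979 = 392
80+: 705 × 0.933 + 878 × 0.461 = 658 + 405 = 1063
End of period: [662, 513, 1088, 392, 1063]
— Period 3 —
Births: 513 × 0.418 = 214, 1088 × 0.491 = 534 ⇒ total 748
20–39: 662 × 0.978 = 647
40–59: 513 × 0.976 = 501
60–79: 1088 × 0.979 = 1065
80+: 392 × 0.933 + 1063 × 0.461 = 366 + 490 = 856
End of period: [748, 647, 501, 1065, 856]
— Period 4 —
Births: 647 × 0.418 = 270, 501 × 0.491 = 246 ⇒ total 516
20–39: 748 × 0.978 = 732
40–59: 647 × 0.976 = 631
60–79: 501 × 0.979 = 490
80+: 1065 × 0.933 + 856 × 0.461 = 994 + 395 = 1389
End of period: [516, 732, 631, 490, 1389]
Dependents (band 0–19 + band 80+) = 516 + 1389 = 1905; working-age = 1853; ratio = 1905/1853 × 100 = 102.8

102.8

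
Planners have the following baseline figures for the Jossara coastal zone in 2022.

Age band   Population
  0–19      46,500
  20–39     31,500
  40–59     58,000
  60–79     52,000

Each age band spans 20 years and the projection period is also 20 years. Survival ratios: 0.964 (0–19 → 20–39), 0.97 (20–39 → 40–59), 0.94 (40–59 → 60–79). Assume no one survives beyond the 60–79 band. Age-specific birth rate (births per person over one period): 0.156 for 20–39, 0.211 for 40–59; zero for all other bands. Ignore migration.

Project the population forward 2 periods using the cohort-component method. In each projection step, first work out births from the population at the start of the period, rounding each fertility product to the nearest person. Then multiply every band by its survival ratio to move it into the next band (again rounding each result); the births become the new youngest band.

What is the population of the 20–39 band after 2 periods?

Let group 1 be 0–19 through group 4 = 60–79.
After projecting period 1:
Births: 31500 × 0.156 = 4914, 58000 × 0.211 = 12238 → 17152
Group 2: 46500 × 0.964 = 44826
Group 3: 31500 × 0.97 = 30555
Group 4: 58000 × 0.94 = 54520
Population now: 0–19=17152, 20–39=44826, 40–59=30555, 60–79=54520
After projecting period 2:
Births: 44826 × 0.156 = 6993, 30555 × 0.211 = 6447 → 13440
Group 2: 17152 × 0.964 = 16535
Group 3: 44826 × 0.97 = 43481
Group 4: 30555 × 0.94 = 28722
Population now: 0–19=13440, 20–39=16535, 40–59=43481, 60–79=28722

16535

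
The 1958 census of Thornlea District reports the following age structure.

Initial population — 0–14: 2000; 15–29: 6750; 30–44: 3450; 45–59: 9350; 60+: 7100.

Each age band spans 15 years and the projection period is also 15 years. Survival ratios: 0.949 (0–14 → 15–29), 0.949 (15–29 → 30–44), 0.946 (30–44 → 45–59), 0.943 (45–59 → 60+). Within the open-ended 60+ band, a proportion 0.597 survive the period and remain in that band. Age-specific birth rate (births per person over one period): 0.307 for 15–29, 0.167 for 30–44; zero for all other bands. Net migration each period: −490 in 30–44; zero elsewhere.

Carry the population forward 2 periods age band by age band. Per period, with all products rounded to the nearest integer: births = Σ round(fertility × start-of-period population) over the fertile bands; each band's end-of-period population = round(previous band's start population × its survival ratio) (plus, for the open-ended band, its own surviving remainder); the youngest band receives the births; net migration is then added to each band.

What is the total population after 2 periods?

Numbering the bands 1..5 from youngest to oldest:
— Period 1 —
Births: 6750 × 0.307 = 2072 ; 3450 × 0.167 = 576 → 2648
Band 2: 2000 × 0.949 = 1898
Band 3: 6750 × 0.949 = 6406
Band 4: 3450 × 0.946 = 3264
Band 5: 9350 × 0.943 + 7100 × 0.597 = 8817 + 4239 = 13056
Net migration: Band 3 − 490 → 5916
End of period: [2648, 1898, 5916, 3264, 13056]
— Period 2 —
Births: 1898 × 0.307 = 583 ; 5916 × 0.167 = 988 → 1571
Band 2: 2648 × 0.949 = 2513
Band 3: 1898 × 0.949 = 1801
Band 4: 5916 × 0.946 = 5597
Band 5: 3264 × 0.943 + 13056 × 0.597 = 3078 + 7794 = 10872
Net migration: Band 3 − 490 → 1311
End of period: [1571, 2513, 1311, 5597, 10872]
Total after period 2: 1571 + 2513 + 1311 + 5597 + 10872 = 21864

21864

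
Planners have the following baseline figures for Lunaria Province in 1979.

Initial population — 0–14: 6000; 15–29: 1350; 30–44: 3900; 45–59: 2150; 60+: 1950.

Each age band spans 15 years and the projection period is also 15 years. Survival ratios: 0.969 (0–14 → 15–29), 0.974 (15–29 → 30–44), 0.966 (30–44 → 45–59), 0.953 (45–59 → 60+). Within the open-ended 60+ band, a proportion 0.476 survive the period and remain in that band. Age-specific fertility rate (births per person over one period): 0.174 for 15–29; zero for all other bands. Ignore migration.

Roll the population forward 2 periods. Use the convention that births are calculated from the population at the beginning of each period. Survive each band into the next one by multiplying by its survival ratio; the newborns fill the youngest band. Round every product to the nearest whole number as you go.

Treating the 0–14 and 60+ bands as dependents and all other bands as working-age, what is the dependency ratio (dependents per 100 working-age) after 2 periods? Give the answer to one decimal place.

Numbering the groups 1..5 from youngest to oldest:
After projecting period 1:
Births: 1350 × 0.174 = 235
Group 2: 6000 × 0.969 = 5814
Group 3: 1350 × 0.974 = 1315
Group 4: 3900 × 0.966 = 3767
Group 5: 2150 × 0.953 + 1950 × 0.476 = 2049 + 928 = 2977
Giving 235 / 5814 / 1315 / 3767 / 2977.
After projecting period 2:
Births: 5814 × 0.174 = 1012
Group 2: 235 × 0.969 = 228
Group 3: 5814 × 0.974 = 5663
Group 4: 1315 × 0.966 = 1270
Group 5: 3767 × 0.953 + 2977 × 0.476 = 3590 + 1417 = 5007
Giving 1012 / 228 / 5663 / 1270 / 5007.
Dependents (band 0–14 + band 60+) = 1012 + 5007 = 6019; working-age = 7161; ratio = 6019/7161 × 100 = 84.1

84.1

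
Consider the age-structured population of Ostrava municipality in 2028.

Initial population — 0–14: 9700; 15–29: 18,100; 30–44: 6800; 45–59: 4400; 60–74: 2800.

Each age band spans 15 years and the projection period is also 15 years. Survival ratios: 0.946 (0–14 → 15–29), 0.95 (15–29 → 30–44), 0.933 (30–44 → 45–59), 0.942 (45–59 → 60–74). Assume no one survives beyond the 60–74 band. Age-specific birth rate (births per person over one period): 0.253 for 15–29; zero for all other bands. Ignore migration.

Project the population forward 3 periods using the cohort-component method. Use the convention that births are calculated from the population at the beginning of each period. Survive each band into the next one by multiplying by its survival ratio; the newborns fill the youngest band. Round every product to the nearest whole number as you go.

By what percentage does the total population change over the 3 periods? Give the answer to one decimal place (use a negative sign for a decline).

Numbering the bands 1..5 from youngest to oldest:
[period 1]
Births: 18100 * 0.253 = 4579
Band 2: 9700 * 0.946 = 9176
Band 3: 18100 * 0.95 = 17195
Band 4: 6800 * 0.933 = 6344
Band 5: 4400 * 0.942 = 4145
→ [4579, 9176, 17195, 6344, 4145]
[period 2]
Births: 9176 * 0.253 = 2322
Band 2: 4579 * 0.946 = 4332
Band 3: 9176 * 0.95 = 8717
Band 4: 17195 * 0.933 = 16043
Band 5: 6344 * 0.942 = 5976
→ [2322, 4332, 8717, 16043, 5976]
[period 3]
Births: 4332 * 0.253 = 1096
Band 2: 2322 * 0.946 = 2197
Band 3: 4332 * 0.95 = 4115
Band 4: 8717 * 0.933 = 8133
Band 5: 16043 * 0.942 = 15113
→ [1096, 2197, 4115, 8133, 15113]
Total: 41800 → 30654; change = -11146; percentage change = -26.7%

-26.7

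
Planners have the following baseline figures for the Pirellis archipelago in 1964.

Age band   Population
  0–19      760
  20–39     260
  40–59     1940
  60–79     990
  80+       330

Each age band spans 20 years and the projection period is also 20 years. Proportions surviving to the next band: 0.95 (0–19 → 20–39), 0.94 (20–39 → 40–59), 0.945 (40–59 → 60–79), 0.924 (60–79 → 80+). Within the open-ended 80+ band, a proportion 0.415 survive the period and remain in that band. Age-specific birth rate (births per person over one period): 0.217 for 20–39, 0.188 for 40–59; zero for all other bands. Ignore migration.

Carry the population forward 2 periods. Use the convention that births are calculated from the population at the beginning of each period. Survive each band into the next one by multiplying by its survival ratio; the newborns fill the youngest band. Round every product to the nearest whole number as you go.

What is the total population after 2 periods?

Numbering the bands 1..5 from youngest to oldest:
— Period 1 —
Births: 260 × 0.217 = 56  |  1940 × 0.188 = 365 ⇒ total 421
Band 2: 760 × 0.95 = 722
Band 3: 260 × 0.94 = 244
Band 4: 1940 × 0.945 = 1833
Band 5: 990 × 0.924 + 330 × 0.415 = 915 + 137 = 1052
→ [421, 722, 244, 1833, 1052]
— Period 2 —
Births: 722 × 0.217 = 157  |  244 × 0.188 = 46 ⇒ total 203
Band 2: 421 × 0.95 = 400
Band 3: 722 × 0.94 = 679
Band 4: 244 × 0.945 = 231
Band 5: 1833 × 0.924 + 1052 × 0.415 = 1694 + 437 = 2131
→ [203, 400, 679, 231, 2131]
Total after period 2: 203 + 400 + 679 + 231 + 2131 = 3644

3644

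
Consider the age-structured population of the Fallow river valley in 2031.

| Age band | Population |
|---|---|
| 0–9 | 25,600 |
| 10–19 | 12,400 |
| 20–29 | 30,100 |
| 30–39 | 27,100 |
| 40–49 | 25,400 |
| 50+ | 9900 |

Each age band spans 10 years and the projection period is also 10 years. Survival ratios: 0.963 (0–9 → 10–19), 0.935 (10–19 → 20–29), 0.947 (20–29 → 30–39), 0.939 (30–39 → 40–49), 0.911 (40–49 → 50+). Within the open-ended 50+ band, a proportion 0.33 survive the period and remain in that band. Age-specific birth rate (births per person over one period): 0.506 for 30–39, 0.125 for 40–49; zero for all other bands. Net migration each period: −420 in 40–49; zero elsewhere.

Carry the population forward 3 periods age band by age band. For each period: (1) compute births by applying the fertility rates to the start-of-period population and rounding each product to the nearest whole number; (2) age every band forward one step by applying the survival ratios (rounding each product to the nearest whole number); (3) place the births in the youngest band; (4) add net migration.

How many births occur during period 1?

Call the bands 1 to 6, youngest first.
[period 1]
Births: 27100 * 0.506 = 13713, 25400 * 0.125 = 3175 ⇒ total 16888
Band 2: 25600 * 0.963 = 24653
Band 3: 12400 * 0.935 = 11594
Band 4: 30100 * 0.947 = 28505
Band 5: 27100 * 0.939 = 25447
Band 6: 25400 * 0.911 + 9900 * 0.33 = 23139 + 3267 = 26406
Net migration: Band 5 − 420 → 25027
Giving 16888 / 24653 / 11594 / 28505 / 25027 / 26406.

16888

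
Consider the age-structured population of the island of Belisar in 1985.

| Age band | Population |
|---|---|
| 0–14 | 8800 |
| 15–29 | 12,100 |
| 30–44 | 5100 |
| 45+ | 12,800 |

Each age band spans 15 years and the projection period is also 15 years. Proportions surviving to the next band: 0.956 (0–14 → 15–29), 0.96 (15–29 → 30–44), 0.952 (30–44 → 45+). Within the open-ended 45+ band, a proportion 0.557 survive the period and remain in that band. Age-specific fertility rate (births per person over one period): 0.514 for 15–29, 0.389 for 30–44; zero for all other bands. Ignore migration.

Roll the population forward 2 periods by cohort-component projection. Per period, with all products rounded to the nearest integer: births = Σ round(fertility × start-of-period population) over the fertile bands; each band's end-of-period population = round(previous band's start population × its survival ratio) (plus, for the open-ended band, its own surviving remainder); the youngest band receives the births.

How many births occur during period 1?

8203

After projecting period 1:
Births: 12100 × 0.514 = 6219  |  5100 × 0.389 = 1984 → 8203
15–29: 8800 × 0.956 = 8413
30–44: 12100 × 0.96 = 11616
45+: 5100 × 0.952 + 12800 × 0.557 = 4855 + 7130 = 11985
Population now: 0–14=8203, 15–29=8413, 30–44=11616, 45+=11985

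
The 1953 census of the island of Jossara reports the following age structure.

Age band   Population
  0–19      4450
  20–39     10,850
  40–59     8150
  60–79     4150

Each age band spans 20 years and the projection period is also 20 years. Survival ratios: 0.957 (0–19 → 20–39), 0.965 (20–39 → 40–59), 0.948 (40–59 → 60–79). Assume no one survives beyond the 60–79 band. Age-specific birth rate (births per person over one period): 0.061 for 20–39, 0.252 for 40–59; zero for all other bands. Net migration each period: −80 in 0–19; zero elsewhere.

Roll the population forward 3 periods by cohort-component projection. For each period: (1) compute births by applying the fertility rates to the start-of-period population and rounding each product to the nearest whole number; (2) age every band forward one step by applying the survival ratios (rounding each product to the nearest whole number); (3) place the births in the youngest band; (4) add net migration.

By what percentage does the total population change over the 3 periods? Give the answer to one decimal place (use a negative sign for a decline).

-63.3

(Groups numbered youngest = 1 to oldest = 4.)
Period 1:
Births: 10850 × 0.061 = 662  |  8150 × 0.252 = 2054 — total 2716
Group 2: 4450 × 0.957 = 4259
Group 3: 10850 × 0.965 = 10470
Group 4: 8150 × 0.948 = 7726
Net migration: Group 1 − 80 → 2636
Population now: 0–19=2636, 20–39=4259, 40–59=10470, 60–79=7726
Period 2:
Births: 4259 × 0.061 = 260  |  10470 × 0.252 = 2638 — total 2898
Group 2: 2636 × 0.957 = 2523
Group 3: 4259 × 0.965 = 4110
Group 4: 10470 × 0.948 = 9926
Net migration: Group 1 − 80 → 2818
Population now: 0–19=2818, 20–39=2523, 40–59=4110, 60–79=9926
Period 3:
Births: 2523 × 0.061 = 154  |  4110 × 0.252 = 1036 — total 1190
Group 2: 2818 × 0.957 = 2697
Group 3: 2523 × 0.965 = 2435
Group 4: 4110 × 0.948 = 3896
Net migration: Group 1 − 80 → 1110
Population now: 0–19=1110, 20–39=2697, 40–59=2435, 60–79=3896
Total: 27600 → 10138; change = -17462; percentage change = -63.3%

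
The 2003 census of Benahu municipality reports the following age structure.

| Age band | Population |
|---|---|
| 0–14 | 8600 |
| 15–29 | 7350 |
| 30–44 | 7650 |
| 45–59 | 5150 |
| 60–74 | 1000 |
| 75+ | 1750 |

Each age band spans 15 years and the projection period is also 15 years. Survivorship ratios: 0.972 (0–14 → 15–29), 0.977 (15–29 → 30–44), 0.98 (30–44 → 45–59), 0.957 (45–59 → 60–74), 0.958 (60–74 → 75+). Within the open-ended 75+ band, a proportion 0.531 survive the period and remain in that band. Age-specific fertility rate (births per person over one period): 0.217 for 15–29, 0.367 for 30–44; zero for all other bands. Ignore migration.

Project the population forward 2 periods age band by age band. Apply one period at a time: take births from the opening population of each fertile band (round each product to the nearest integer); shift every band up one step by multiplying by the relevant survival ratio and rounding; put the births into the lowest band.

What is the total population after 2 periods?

— Period 1 —
Births: 7350 × 0.217 = 1595, 7650 × 0.367 = 2808 → total 4403
15–29: 8600 × 0.972 = 8359
30–44: 7350 × 0.977 = 7181
45–59: 7650 × 0.98 = 7497
60–74: 5150 × 0.957 = 4929
75+: 1000 × 0.958 + 1750 × 0.531 = 958 + 929 = 1887
Giving 4403 / 8359 / 7181 / 7497 / 4929 / 1887.
— Period 2 —
Births: 8359 × 0.217 = 1814, 7181 × 0.367 = 2635 → total 4449
15–29: 4403 × 0.972 = 4280
30–44: 8359 × 0.977 = 8167
45–59: 7181 × 0.98 = 7037
60–74: 7497 × 0.957 = 7175
75+: 4929 × 0.958 + 1887 × 0.531 = 4722 + 1002 = 5724
Giving 4449 / 4280 / 8167 / 7037 / 7175 / 5724.
Total after period 2: 4449 + 4280 + 8167 + 7037 + 7175 + 5724 = 36832

36832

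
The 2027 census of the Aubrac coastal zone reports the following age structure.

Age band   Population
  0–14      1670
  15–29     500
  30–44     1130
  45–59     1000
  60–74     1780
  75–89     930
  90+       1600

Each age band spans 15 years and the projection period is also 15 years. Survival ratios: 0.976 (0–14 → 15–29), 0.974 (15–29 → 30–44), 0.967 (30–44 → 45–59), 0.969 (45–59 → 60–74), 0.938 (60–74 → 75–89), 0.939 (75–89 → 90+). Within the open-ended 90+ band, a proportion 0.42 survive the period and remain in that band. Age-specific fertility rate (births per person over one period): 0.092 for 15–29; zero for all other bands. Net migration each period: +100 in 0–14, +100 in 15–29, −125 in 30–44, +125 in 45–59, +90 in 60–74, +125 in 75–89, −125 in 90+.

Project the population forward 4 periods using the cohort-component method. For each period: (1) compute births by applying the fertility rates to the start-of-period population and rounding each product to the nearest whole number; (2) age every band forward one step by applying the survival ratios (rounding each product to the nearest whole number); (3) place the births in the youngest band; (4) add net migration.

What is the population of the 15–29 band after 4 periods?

219

Period 1:
Births: 500 × 0.092 = 46
15–29: 1670 × 0.976 = 1630
30–44: 500 × 0.974 = 487
45–59: 1130 × 0.967 = 1093
60–74: 1000 × 0.969 = 969
75–89: 1780 × 0.938 = 1670
90+: 930 × 0.939 + 1600 × 0.42 = 873 + 672 = 1545
Net migration: 0–14 + 100 → 146; 15–29 + 100 → 1730; 30–44 − 125 → 362; 45–59 + 125 → 1218; 60–74 + 90 → 1059; 75–89 + 125 → 1795; 90+ − 125 → 1420
Population now: 0–14=146, 15–29=1730, 30–44=362, 45–59=1218, 60–74=1059, 75–89=1795, 90+=1420
Period 2:
Births: 1730 × 0.092 = 159
15–29: 146 × 0.976 = 142
30–44: 1730 × 0.974 = 1685
45–59: 362 × 0.967 = 350
60–74: 1218 × 0.969 = 1180
75–89: 1059 × 0.938 = 993
90+: 1795 × 0.939 + 1420 × 0.42 = 1686 + 596 = 2282
Net migration: 0–14 + 100 → 259; 15–29 + 100 → 242; 30–44 − 125 → 1560; 45–59 + 125 → 475; 60–74 + 90 → 1270; 75–89 + 125 → 1118; 90+ − 125 → 2157
Population now: 0–14=259, 15–29=242, 30–44=1560, 45–59=475, 60–74=1270, 75–89=1118, 90+=2157
Period 3:
Births: 242 × 0.092 = 22
15–29: 259 × 0.976 = 253
30–44: 242 × 0.974 = 236
45–59: 1560 × 0.967 = 1509
60–74: 475 × 0.969 = 460
75–89: 1270 × 0.938 = 1191
90+: 1118 × 0.939 + 2157 × 0.42 = 1050 + 906 = 1956
Net migration: 0–14 + 100 → 122; 15–29 + 100 → 353; 30–44 − 125 → 111; 45–59 + 125 → 1634; 60–74 + 90 → 550; 75–89 + 125 → 1316; 90+ − 125 → 1831
Population now: 0–14=122, 15–29=353, 30–44=111, 45–59=1634, 60–74=550, 75–89=1316, 90+=1831
Period 4:
Births: 353 × 0.092 = 32
15–29: 122 × 0.976 = 119
30–44: 353 × 0.974 = 344
45–59: 111 × 0.967 = 107
60–74: 1634 × 0.969 = 1583
75–89: 550 × 0.938 = 516
90+: 1316 × 0.939 + 1831 × 0.42 = 1236 + 769 = 2005
Net migration: 0–14 + 100 → 132; 15–29 + 100 → 219; 30–44 − 125 → 219; 45–59 + 125 → 232; 60–74 + 90 → 1673; 75–89 + 125 → 641; 90+ − 125 → 1880
Population now: 0–14=132, 15–29=219, 30–44=219, 45–59=232, 60–74=1673, 75–89=641, 90+=1880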